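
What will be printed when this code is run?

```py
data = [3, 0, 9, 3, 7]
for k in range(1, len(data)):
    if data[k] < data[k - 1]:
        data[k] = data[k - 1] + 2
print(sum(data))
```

k=1: 0<3, data[1] = 3+2 = 5 → [3, 5, 9, 3, 7]
k=2: 9>=5, unchanged → [3, 5, 9, 3, 7]
k=3: 3<9, data[3] = 9+2 = 11 → [3, 5, 9, 11, 7]
k=4: 7<11, data[4] = 11+2 = 13 → [3, 5, 9, 11, 13]
sum = 41

41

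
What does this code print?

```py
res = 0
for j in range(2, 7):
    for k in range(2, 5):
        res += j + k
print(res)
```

105

j=2,k=2: res = 0+4 = 4
j=2,k=3: res = 4+5 = 9
j=2,k=4: res = 9+6 = 15
j=3,k=2: res = 15+5 = 20
j=3,k=3: res = 20+6 = 26
j=3,k=4: res = 26+7 = 33
j=4,k=2: res = 33+6 = 39
j=4,k=3: res = 39+7 = 46
j=4,k=4: res = 46+8 = 54
j=5,k=2: res = 54+7 = 61
j=5,k=3: res = 61+8 = 69
j=5,k=4: res = 69+9 = 78
j=6,k=2: res = 78+8 = 86
j=6,k=3: res = 86+9 = 95
j=6,k=4: res = 95+10 = 105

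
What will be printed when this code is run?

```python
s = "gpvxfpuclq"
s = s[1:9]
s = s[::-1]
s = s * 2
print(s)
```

slice [1:9] → 'pvxfpucl'
reverse → 'lcupfxvp'
repeat ×2 → 'lcupfxvplcupfxvp'

lcupfxvplcupfxvp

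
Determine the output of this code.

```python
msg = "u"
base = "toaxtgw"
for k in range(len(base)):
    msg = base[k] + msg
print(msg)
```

k=0: prepend 't' → 'tu'
k=1: prepend 'o' → 'otu'
k=2: prepend 'a' → 'aotu'
k=3: prepend 'x' → 'xaotu'
k=4: prepend 't' → 'txaotu'
k=5: prepend 'g' → 'gtxaotu'
k=6: prepend 'w' → 'wgtxaotu'

wgtxaotu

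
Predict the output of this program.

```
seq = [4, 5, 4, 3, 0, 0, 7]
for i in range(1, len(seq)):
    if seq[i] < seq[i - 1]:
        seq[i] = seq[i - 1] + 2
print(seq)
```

i=1: 5>=4, unchanged → [4, 5, 4, 3, 0, 0, 7]
i=2: 4<5, seq[2] = 5+2 = 7 → [4, 5, 7, 3, 0, 0, 7]
i=3: 3<7, seq[3] = 7+2 = 9 → [4, 5, 7, 9, 0, 0, 7]
i=4: 0<9, seq[4] = 9+2 = 11 → [4, 5, 7, 9, 11, 0, 7]
i=5: 0<11, seq[5] = 11+2 = 13 → [4, 5, 7, 9, 11, 13, 7]
i=6: 7<13, seq[6] = 13+2 = 15 → [4, 5, 7, 9, 11, 13, 15]

[4, 5, 7, 9, 11, 13, 15]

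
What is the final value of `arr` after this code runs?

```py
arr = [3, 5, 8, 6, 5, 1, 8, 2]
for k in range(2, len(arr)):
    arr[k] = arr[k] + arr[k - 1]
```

[3, 5, 13, 19, 24, 25, 33, 35]

k=2: arr[2] = 8+5 = 13 → [3, 5, 13, 6, 5, 1, 8, 2]
k=3: arr[3] = 6+13 = 19 → [3, 5, 13, 19, 5, 1, 8, 2]
k=4: arr[4] = 5+19 = 24 → [3, 5, 13, 19, 24, 1, 8, 2]
k=5: arr[5] = 1+24 = 25 → [3, 5, 13, 19, 24, 25, 8, 2]
k=6: arr[6] = 8+25 = 33 → [3, 5, 13, 19, 24, 25, 33, 2]
k=7: arr[7] = 2+33 = 35 → [3, 5, 13, 19, 24, 25, 33, 35]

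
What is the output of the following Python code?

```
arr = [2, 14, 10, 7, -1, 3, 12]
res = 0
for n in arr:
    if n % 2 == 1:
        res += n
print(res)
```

9

n=2: not odd
n=14: not odd
n=10: not odd
n=7: odd, res = 0+7 = 7
n=-1: odd, res = 7+(-1) = 6
n=3: odd, res = 6+3 = 9
n=12: not odd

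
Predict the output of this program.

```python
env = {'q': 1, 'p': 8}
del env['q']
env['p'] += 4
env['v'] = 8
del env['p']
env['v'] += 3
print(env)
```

del 'q' → {'p': 8}
env['p'] = 8+4 = 12 → {'p': 12}
env['v'] = 8 → {'p': 12, 'v': 8}
del 'p' → {'v': 8}
env['v'] = 8+3 = 11 → {'v': 11}

{'v': 11}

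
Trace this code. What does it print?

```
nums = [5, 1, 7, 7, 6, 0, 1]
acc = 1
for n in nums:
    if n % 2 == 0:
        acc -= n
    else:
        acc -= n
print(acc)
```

-26

n=5: not even, acc = 1-5 = -4
n=1: not even, acc = (-4)-1 = -5
n=7: not even, acc = (-5)-7 = -12
n=7: not even, acc = (-12)-7 = -19
n=6: even, acc = (-19)-6 = -25
n=0: even, acc = (-25)-0 = -25
n=1: not even, acc = (-25)-1 = -26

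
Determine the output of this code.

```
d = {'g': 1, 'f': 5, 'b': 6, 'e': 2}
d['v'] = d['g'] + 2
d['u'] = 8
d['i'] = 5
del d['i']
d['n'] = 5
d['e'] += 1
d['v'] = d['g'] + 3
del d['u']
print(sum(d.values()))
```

24

d['v'] = d['g']+2 = 3 → {'g': 1, 'f': 5, 'b': 6, 'e': 2, 'v': 3}
d['u'] = 8 → {'g': 1, 'f': 5, 'b': 6, 'e': 2, 'v': 3, 'u': 8}
d['i'] = 5 → {'g': 1, 'f': 5, 'b': 6, 'e': 2, 'v': 3, 'u': 8, 'i': 5}
del 'i' → {'g': 1, 'f': 5, 'b': 6, 'e': 2, 'v': 3, 'u': 8}
d['n'] = 5 → {'g': 1, 'f': 5, 'b': 6, 'e': 2, 'v': 3, 'u': 8, 'n': 5}
d['e'] = 2+1 = 3 → {'g': 1, 'f': 5, 'b': 6, 'e': 3, 'v': 3, 'u': 8, 'n': 5}
d['v'] = d['g']+3 = 4 → {'g': 1, 'f': 5, 'b': 6, 'e': 3, 'v': 4, 'u': 8, 'n': 5}
del 'u' → {'g': 1, 'f': 5, 'b': 6, 'e': 3, 'v': 4, 'n': 5}
sum of values = 24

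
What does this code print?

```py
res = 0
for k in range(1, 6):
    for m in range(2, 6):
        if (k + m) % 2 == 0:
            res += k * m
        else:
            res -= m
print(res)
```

k=1,m=2: odd sum, res = 0-2 = -2
k=1,m=3: even sum, res = (-2)+3 = 1
k=1,m=4: odd sum, res = 1-4 = -3
k=1,m=5: even sum, res = (-3)+5 = 2
k=2,m=2: even sum, res = 2+4 = 6
k=2,m=3: odd sum, res = 6-3 = 3
k=2,m=4: even sum, res = 3+8 = 11
k=2,m=5: odd sum, res = 11-5 = 6
k=3,m=2: odd sum, res = 6-2 = 4
k=3,m=3: even sum, res = 4+9 = 13
k=3,m=4: odd sum, res = 13-4 = 9
k=3,m=5: even sum, res = 9+15 = 24
k=4,m=2: even sum, res = 24+8 = 32
k=4,m=3: odd sum, res = 32-3 = 29
k=4,m=4: even sum, res = 29+16 = 45
k=4,m=5: odd sum, res = 45-5 = 40
k=5,m=2: odd sum, res = 40-2 = 38
k=5,m=3: even sum, res = 38+15 = 53
k=5,m=4: odd sum, res = 53-4 = 49
k=5,m=5: even sum, res = 49+25 = 74

74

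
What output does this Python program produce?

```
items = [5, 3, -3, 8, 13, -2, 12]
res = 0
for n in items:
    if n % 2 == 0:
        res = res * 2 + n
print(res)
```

40

n=5: not even
n=3: not even
n=-3: not even
n=8: even, res = 0*2+8 = 8
n=13: not even
n=-2: even, res = 8*2+(-2) = 14
n=12: even, res = 14*2+12 = 40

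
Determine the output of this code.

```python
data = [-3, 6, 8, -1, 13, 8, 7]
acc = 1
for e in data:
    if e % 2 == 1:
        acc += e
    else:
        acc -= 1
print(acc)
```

e=-3: odd, acc = 1+(-3) = -2
e=6: not odd, acc = (-2)-1 = -3
e=8: not odd, acc = (-3)-1 = -4
e=-1: odd, acc = (-4)+(-1) = -5
e=13: odd, acc = (-5)+13 = 8
e=8: not odd, acc = 8-1 = 7
e=7: odd, acc = 7+7 = 14

14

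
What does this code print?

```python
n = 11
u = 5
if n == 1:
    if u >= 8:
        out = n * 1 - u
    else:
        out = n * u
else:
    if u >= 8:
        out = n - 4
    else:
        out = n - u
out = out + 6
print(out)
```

12

n=11, u=5
n == 1 is False; u >= 8 is False
→ out = n - u = 6
out = 6+6 = 12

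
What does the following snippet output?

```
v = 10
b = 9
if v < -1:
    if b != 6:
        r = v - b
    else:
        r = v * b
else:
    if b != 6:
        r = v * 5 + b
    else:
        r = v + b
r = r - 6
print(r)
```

v=10, b=9
v < -1 is False; b != 6 is True
→ r = v * 5 + b = 59
r = 59-6 = 53

53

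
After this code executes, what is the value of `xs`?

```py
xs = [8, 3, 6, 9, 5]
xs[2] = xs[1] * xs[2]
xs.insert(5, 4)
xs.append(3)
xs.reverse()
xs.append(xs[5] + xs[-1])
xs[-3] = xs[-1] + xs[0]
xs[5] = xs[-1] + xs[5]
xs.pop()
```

[3, 4, 5, 9, 18, 25, 8]

xs[2] = xs[1]*xs[2] = 3*6 = 18 → [8, 3, 18, 9, 5]
insert 4 at 5 → [8, 3, 18, 9, 5, 4]
append 3 → [8, 3, 18, 9, 5, 4, 3]
reverse → [3, 4, 5, 9, 18, 3, 8]
append xs[5]+xs[-1] = 3+8 = 11 → [3, 4, 5, 9, 18, 3, 8, 11]
xs[-3] = xs[-1]+xs[0] = 11+3 = 14 → [3, 4, 5, 9, 18, 14, 8, 11]
xs[5] = xs[-1]+xs[5] = 11+14 = 25 → [3, 4, 5, 9, 18, 25, 8, 11]
pop() removes 11 → [3, 4, 5, 9, 18, 25, 8]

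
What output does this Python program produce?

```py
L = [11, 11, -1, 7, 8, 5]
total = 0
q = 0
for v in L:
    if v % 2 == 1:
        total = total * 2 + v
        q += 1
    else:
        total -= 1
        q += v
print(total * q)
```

v=11: odd, total = 0*2+11 = 11; q=1
v=11: odd, total = 11*2+11 = 33; q=2
v=-1: odd, total = 33*2+(-1) = 65; q=3
v=7: odd, total = 65*2+7 = 137; q=4
v=8: not odd, total = 137-1 = 136; q=12
v=5: odd, total = 136*2+5 = 277; q=13
total*q = 277*13 = 3601

3601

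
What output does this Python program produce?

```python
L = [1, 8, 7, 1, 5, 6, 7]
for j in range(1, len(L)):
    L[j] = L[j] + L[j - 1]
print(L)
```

[1, 9, 16, 17, 22, 28, 35]

j=1: L[1] = 8+1 = 9 → [1, 9, 7, 1, 5, 6, 7]
j=2: L[2] = 7+9 = 16 → [1, 9, 16, 1, 5, 6, 7]
j=3: L[3] = 1+16 = 17 → [1, 9, 16, 17, 5, 6, 7]
j=4: L[4] = 5+17 = 22 → [1, 9, 16, 17, 22, 6, 7]
j=5: L[5] = 6+22 = 28 → [1, 9, 16, 17, 22, 28, 7]
j=6: L[6] = 7+28 = 35 → [1, 9, 16, 17, 22, 28, 35]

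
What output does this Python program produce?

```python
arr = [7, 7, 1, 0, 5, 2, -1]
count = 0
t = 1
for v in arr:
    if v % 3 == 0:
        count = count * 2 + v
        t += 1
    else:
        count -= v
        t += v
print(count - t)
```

v=7: not %3==0, count = 0-7 = -7; t=8
v=7: not %3==0, count = (-7)-7 = -14; t=15
v=1: not %3==0, count = (-14)-1 = -15; t=16
v=0: %3==0, count = (-15)*2+0 = -30; t=17
v=5: not %3==0, count = (-30)-5 = -35; t=22
v=2: not %3==0, count = (-35)-2 = -37; t=24
v=-1: not %3==0, count = (-37)-(-1) = -36; t=23
count-t = (-36)-23 = -59

-59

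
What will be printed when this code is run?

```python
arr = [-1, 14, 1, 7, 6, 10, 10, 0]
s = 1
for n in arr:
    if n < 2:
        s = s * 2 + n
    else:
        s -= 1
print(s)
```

-6

n=-1: <2, s = 1*2+(-1) = 1
n=14: not <2, s = 1-1 = 0
n=1: <2, s = 0*2+1 = 1
n=7: not <2, s = 1-1 = 0
n=6: not <2, s = 0-1 = -1
n=10: not <2, s = (-1)-1 = -2
n=10: not <2, s = (-2)-1 = -3
n=0: <2, s = (-3)*2+0 = -6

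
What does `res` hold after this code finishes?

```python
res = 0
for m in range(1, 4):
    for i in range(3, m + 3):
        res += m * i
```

53

m=1,i=3: res = 0+3 = 3
m=2,i=3: res = 3+6 = 9
m=2,i=4: res = 9+8 = 17
m=3,i=3: res = 17+9 = 26
m=3,i=4: res = 26+12 = 38
m=3,i=5: res = 38+15 = 53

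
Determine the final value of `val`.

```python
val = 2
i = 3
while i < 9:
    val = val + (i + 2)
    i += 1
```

i=3: val = 2+5 = 7
i=4: val = 7+6 = 13
i=5: val = 13+7 = 20
i=6: val = 20+8 = 28
i=7: val = 28+9 = 37
i=8: val = 37+10 = 47

47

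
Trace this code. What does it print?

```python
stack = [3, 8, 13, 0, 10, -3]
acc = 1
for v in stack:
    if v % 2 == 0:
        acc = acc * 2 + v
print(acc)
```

v=3: not even
v=8: even, acc = 1*2+8 = 10
v=13: not even
v=0: even, acc = 10*2+0 = 20
v=10: even, acc = 20*2+10 = 50
v=-3: not even

50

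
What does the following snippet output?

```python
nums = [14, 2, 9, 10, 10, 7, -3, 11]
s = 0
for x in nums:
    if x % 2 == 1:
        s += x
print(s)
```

24

x=14: not odd
x=2: not odd
x=9: odd, s = 0+9 = 9
x=10: not odd
x=10: not odd
x=7: odd, s = 9+7 = 16
x=-3: odd, s = 16+(-3) = 13
x=11: odd, s = 13+11 = 24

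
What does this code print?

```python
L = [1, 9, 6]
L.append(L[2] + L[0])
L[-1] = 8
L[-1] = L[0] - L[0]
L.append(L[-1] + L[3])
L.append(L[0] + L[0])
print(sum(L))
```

18

append L[2]+L[0] = 6+1 = 7 → [1, 9, 6, 7]
L[-1] = 8 → [1, 9, 6, 8]
L[-1] = L[0]-L[0] = 1-1 = 0 → [1, 9, 6, 0]
append L[-1]+L[3] = 0+0 = 0 → [1, 9, 6, 0, 0]
append L[0]+L[0] = 1+1 = 2 → [1, 9, 6, 0, 0, 2]
sum = 18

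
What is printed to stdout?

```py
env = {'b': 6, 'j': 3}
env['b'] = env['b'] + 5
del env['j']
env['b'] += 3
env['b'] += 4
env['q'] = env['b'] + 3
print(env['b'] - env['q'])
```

env['b'] = env['b']+5 = 11 → {'b': 11, 'j': 3}
del 'j' → {'b': 11}
env['b'] = 11+3 = 14 → {'b': 14}
env['b'] = 14+4 = 18 → {'b': 18}
env['q'] = env['b']+3 = 21 → {'b': 18, 'q': 21}
env['b']-env['q'] = 18-21 = -3

-3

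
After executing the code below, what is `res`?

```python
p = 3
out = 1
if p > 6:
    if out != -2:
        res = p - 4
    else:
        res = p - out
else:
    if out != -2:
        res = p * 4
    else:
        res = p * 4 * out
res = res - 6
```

6

p=3, out=1
p > 6 is False; out != -2 is True
→ res = p * 4 = 12
res = 12-6 = 6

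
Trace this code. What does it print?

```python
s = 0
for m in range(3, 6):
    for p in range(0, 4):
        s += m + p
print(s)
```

66

m=3,p=0: s = 0+3 = 3
m=3,p=1: s = 3+4 = 7
m=3,p=2: s = 7+5 = 12
m=3,p=3: s = 12+6 = 18
m=4,p=0: s = 18+4 = 22
m=4,p=1: s = 22+5 = 27
m=4,p=2: s = 27+6 = 33
m=4,p=3: s = 33+7 = 40
m=5,p=0: s = 40+5 = 45
m=5,p=1: s = 45+6 = 51
m=5,p=2: s = 51+7 = 58
m=5,p=3: s = 58+8 = 66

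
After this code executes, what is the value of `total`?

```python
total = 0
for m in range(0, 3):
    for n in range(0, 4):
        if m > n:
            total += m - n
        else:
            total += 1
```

m=0,n=0: not 0>0, total = 0+1 = 1
m=0,n=1: not 0>1, total = 1+1 = 2
m=0,n=2: not 0>2, total = 2+1 = 3
m=0,n=3: not 0>3, total = 3+1 = 4
m=1,n=0: 1>0, total = 4+1 = 5
m=1,n=1: not 1>1, total = 5+1 = 6
m=1,n=2: not 1>2, total = 6+1 = 7
m=1,n=3: not 1>3, total = 7+1 = 8
m=2,n=0: 2>0, total = 8+2 = 10
m=2,n=1: 2>1, total = 10+1 = 11
m=2,n=2: not 2>2, total = 11+1 = 12
m=2,n=3: not 2>3, total = 12+1 = 13

13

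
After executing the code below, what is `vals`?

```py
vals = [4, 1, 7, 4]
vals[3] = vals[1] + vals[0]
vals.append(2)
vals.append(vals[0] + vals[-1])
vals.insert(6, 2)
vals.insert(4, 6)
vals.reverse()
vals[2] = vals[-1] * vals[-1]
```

vals[3] = vals[1]+vals[0] = 1+4 = 5 → [4, 1, 7, 5]
append 2 → [4, 1, 7, 5, 2]
append vals[0]+vals[-1] = 4+2 = 6 → [4, 1, 7, 5, 2, 6]
insert 2 at 6 → [4, 1, 7, 5, 2, 6, 2]
insert 6 at 4 → [4, 1, 7, 5, 6, 2, 6, 2]
reverse → [2, 6, 2, 6, 5, 7, 1, 4]
vals[2] = vals[-1]*vals[-1] = 4*4 = 16 → [2, 6, 16, 6, 5, 7, 1, 4]

[2, 6, 16, 6, 5, 7, 1, 4]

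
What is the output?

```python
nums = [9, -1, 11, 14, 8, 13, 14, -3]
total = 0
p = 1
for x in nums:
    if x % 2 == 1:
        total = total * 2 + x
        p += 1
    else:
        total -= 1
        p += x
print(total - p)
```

x=9: odd, total = 0*2+9 = 9; p=2
x=-1: odd, total = 9*2+(-1) = 17; p=3
x=11: odd, total = 17*2+11 = 45; p=4
x=14: not odd, total = 45-1 = 44; p=18
x=8: not odd, total = 44-1 = 43; p=26
x=13: odd, total = 43*2+13 = 99; p=27
x=14: not odd, total = 99-1 = 98; p=41
x=-3: odd, total = 98*2+(-3) = 193; p=42
total-p = 193-42 = 151

151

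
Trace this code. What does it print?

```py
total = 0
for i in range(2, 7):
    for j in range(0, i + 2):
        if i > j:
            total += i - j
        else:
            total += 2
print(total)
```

75

i=2,j=0: 2>0, total = 0+2 = 2
i=2,j=1: 2>1, total = 2+1 = 3
i=2,j=2: not 2>2, total = 3+2 = 5
i=2,j=3: not 2>3, total = 5+2 = 7
i=3,j=0: 3>0, total = 7+3 = 10
i=3,j=1: 3>1, total = 10+2 = 12
i=3,j=2: 3>2, total = 12+1 = 13
i=3,j=3: not 3>3, total = 13+2 = 15
i=3,j=4: not 3>4, total = 15+2 = 17
i=4,j=0: 4>0, total = 17+4 = 21
i=4,j=1: 4>1, total = 21+3 = 24
i=4,j=2: 4>2, total = 24+2 = 26
i=4,j=3: 4>3, total = 26+1 = 27
i=4,j=4: not 4>4, total = 27+2 = 29
i=4,j=5: not 4>5, total = 29+2 = 31
i=5,j=0: 5>0, total = 31+5 = 36
i=5,j=1: 5>1, total = 36+4 = 40
i=5,j=2: 5>2, total = 40+3 = 43
i=5,j=3: 5>3, total = 43+2 = 45
i=5,j=4: 5>4, total = 45+1 = 46
i=5,j=5: not 5>5, total = 46+2 = 48
i=5,j=6: not 5>6, total = 48+2 = 50
i=6,j=0: 6>0, total = 50+6 = 56
i=6,j=1: 6>1, total = 56+5 = 61
i=6,j=2: 6>2, total = 61+4 = 65
i=6,j=3: 6>3, total = 65+3 = 68
i=6,j=4: 6>4, total = 68+2 = 70
i=6,j=5: 6>5, total = 70+1 = 71
i=6,j=6: not 6>6, total = 71+2 = 73
i=6,j=7: not 6>7, total = 73+2 = 75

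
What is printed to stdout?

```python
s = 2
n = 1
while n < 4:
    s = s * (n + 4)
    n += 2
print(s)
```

70

n=1: s = 2*5 = 10
n=3: s = 10*7 = 70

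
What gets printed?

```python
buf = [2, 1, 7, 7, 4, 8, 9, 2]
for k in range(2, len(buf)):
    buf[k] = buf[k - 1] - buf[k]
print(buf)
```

[2, 1, -6, -13, -17, -25, -34, -36]

k=2: buf[2] = 1-7 = -6 → [2, 1, -6, 7, 4, 8, 9, 2]
k=3: buf[3] = (-6)-7 = -13 → [2, 1, -6, -13, 4, 8, 9, 2]
k=4: buf[4] = (-13)-4 = -17 → [2, 1, -6, -13, -17, 8, 9, 2]
k=5: buf[5] = (-17)-8 = -25 → [2, 1, -6, -13, -17, -25, 9, 2]
k=6: buf[6] = (-25)-9 = -34 → [2, 1, -6, -13, -17, -25, -34, 2]
k=7: buf[7] = (-34)-2 = -36 → [2, 1, -6, -13, -17, -25, -34, -36]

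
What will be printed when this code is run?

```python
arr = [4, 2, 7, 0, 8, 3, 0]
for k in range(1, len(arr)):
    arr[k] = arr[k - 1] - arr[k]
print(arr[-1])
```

-16

k=1: arr[1] = 4-2 = 2 → [4, 2, 7, 0, 8, 3, 0]
k=2: arr[2] = 2-7 = -5 → [4, 2, -5, 0, 8, 3, 0]
k=3: arr[3] = (-5)-0 = -5 → [4, 2, -5, -5, 8, 3, 0]
k=4: arr[4] = (-5)-8 = -13 → [4, 2, -5, -5, -13, 3, 0]
k=5: arr[5] = (-13)-3 = -16 → [4, 2, -5, -5, -13, -16, 0]
k=6: arr[6] = (-16)-0 = -16 → [4, 2, -5, -5, -13, -16, -16]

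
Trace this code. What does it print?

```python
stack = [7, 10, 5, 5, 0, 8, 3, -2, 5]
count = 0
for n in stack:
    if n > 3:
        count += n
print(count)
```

40

n=7: >3, count = 0+7 = 7
n=10: >3, count = 7+10 = 17
n=5: >3, count = 17+5 = 22
n=5: >3, count = 22+5 = 27
n=0: not >3
n=8: >3, count = 27+8 = 35
n=3: not >3
n=-2: not >3
n=5: >3, count = 35+5 = 40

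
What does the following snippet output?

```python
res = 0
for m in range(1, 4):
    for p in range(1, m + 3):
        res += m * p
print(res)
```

71

m=1,p=1: res = 0+1 = 1
m=1,p=2: res = 1+2 = 3
m=1,p=3: res = 3+3 = 6
m=2,p=1: res = 6+2 = 8
m=2,p=2: res = 8+4 = 12
m=2,p=3: res = 12+6 = 18
m=2,p=4: res = 18+8 = 26
m=3,p=1: res = 26+3 = 29
m=3,p=2: res = 29+6 = 35
m=3,p=3: res = 35+9 = 44
m=3,p=4: res = 44+12 = 56
m=3,p=5: res = 56+15 = 71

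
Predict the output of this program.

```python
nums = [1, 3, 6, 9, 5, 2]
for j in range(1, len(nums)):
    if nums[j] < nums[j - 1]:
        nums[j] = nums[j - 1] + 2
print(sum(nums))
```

j=1: 3>=1, unchanged → [1, 3, 6, 9, 5, 2]
j=2: 6>=3, unchanged → [1, 3, 6, 9, 5, 2]
j=3: 9>=6, unchanged → [1, 3, 6, 9, 5, 2]
j=4: 5<9, nums[4] = 9+2 = 11 → [1, 3, 6, 9, 11, 2]
j=5: 2<11, nums[5] = 11+2 = 13 → [1, 3, 6, 9, 11, 13]
sum = 43

43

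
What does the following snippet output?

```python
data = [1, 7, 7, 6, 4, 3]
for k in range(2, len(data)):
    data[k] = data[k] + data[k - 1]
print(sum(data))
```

k=2: data[2] = 7+7 = 14 → [1, 7, 14, 6, 4, 3]
k=3: data[3] = 6+14 = 20 → [1, 7, 14, 20, 4, 3]
k=4: data[4] = 4+20 = 24 → [1, 7, 14, 20, 24, 3]
k=5: data[5] = 3+24 = 27 → [1, 7, 14, 20, 24, 27]
sum = 93

93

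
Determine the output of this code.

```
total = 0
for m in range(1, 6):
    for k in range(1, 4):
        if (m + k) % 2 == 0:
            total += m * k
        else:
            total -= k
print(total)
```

34

m=1,k=1: even sum, total = 0+1 = 1
m=1,k=2: odd sum, total = 1-2 = -1
m=1,k=3: even sum, total = (-1)+3 = 2
m=2,k=1: odd sum, total = 2-1 = 1
m=2,k=2: even sum, total = 1+4 = 5
m=2,k=3: odd sum, total = 5-3 = 2
m=3,k=1: even sum, total = 2+3 = 5
m=3,k=2: odd sum, total = 5-2 = 3
m=3,k=3: even sum, total = 3+9 = 12
m=4,k=1: odd sum, total = 12-1 = 11
m=4,k=2: even sum, total = 11+8 = 19
m=4,k=3: odd sum, total = 19-3 = 16
m=5,k=1: even sum, total = 16+5 = 21
m=5,k=2: odd sum, total = 21-2 = 19
m=5,k=3: even sum, total = 19+15 = 34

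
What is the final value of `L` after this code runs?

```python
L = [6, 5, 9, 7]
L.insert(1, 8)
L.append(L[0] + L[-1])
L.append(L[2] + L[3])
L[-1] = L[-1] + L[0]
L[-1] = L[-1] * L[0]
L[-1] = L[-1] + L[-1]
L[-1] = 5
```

insert 8 at 1 → [6, 8, 5, 9, 7]
append L[0]+L[-1] = 6+7 = 13 → [6, 8, 5, 9, 7, 13]
append L[2]+L[3] = 5+9 = 14 → [6, 8, 5, 9, 7, 13, 14]
L[-1] = L[-1]+L[0] = 14+6 = 20 → [6, 8, 5, 9, 7, 13, 20]
L[-1] = L[-1]*L[0] = 20*6 = 120 → [6, 8, 5, 9, 7, 13, 120]
L[-1] = L[-1]+L[-1] = 120+120 = 240 → [6, 8, 5, 9, 7, 13, 240]
L[-1] = 5 → [6, 8, 5, 9, 7, 13, 5]

[6, 8, 5, 9, 7, 13, 5]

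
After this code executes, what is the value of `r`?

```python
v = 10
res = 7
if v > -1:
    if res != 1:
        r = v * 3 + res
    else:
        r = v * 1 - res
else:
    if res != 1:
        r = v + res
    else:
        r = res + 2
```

37

v=10, res=7
v > -1 is True; res != 1 is True
→ r = v * 3 + res = 37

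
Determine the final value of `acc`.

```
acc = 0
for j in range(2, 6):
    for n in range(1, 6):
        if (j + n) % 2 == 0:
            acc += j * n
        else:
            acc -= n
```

j=2,n=1: odd sum, acc = 0-1 = -1
j=2,n=2: even sum, acc = (-1)+4 = 3
j=2,n=3: odd sum, acc = 3-3 = 0
j=2,n=4: even sum, acc = 0+8 = 8
j=2,n=5: odd sum, acc = 8-5 = 3
j=3,n=1: even sum, acc = 3+3 = 6
j=3,n=2: odd sum, acc = 6-2 = 4
j=3,n=3: even sum, acc = 4+9 = 13
j=3,n=4: odd sum, acc = 13-4 = 9
j=3,n=5: even sum, acc = 9+15 = 24
j=4,n=1: odd sum, acc = 24-1 = 23
j=4,n=2: even sum, acc = 23+8 = 31
j=4,n=3: odd sum, acc = 31-3 = 28
j=4,n=4: even sum, acc = 28+16 = 44
j=4,n=5: odd sum, acc = 44-5 = 39
j=5,n=1: even sum, acc = 39+5 = 44
j=5,n=2: odd sum, acc = 44-2 = 42
j=5,n=3: even sum, acc = 42+15 = 57
j=5,n=4: odd sum, acc = 57-4 = 53
j=5,n=5: even sum, acc = 53+25 = 78

78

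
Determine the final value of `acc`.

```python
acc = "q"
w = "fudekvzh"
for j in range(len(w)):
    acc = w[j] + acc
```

'hzvkedufq'

j=0: prepend 'f' → 'fq'
j=1: prepend 'u' → 'ufq'
j=2: prepend 'd' → 'dufq'
j=3: prepend 'e' → 'edufq'
j=4: prepend 'k' → 'kedufq'
j=5: prepend 'v' → 'vkedufq'
j=6: prepend 'z' → 'zvkedufq'
j=7: prepend 'h' → 'hzvkedufq'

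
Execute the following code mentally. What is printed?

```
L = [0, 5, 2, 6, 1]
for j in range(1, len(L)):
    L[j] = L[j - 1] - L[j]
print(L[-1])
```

j=1: L[1] = 0-5 = -5 → [0, -5, 2, 6, 1]
j=2: L[2] = (-5)-2 = -7 → [0, -5, -7, 6, 1]
j=3: L[3] = (-7)-6 = -13 → [0, -5, -7, -13, 1]
j=4: L[4] = (-13)-1 = -14 → [0, -5, -7, -13, -14]

-14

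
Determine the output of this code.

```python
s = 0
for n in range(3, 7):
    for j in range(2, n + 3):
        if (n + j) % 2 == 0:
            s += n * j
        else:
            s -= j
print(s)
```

n=3,j=2: odd sum, s = 0-2 = -2
n=3,j=3: even sum, s = (-2)+9 = 7
n=3,j=4: odd sum, s = 7-4 = 3
n=3,j=5: even sum, s = 3+15 = 18
n=4,j=2: even sum, s = 18+8 = 26
n=4,j=3: odd sum, s = 26-3 = 23
n=4,j=4: even sum, s = 23+16 = 39
n=4,j=5: odd sum, s = 39-5 = 34
n=4,j=6: even sum, s = 34+24 = 58
n=5,j=2: odd sum, s = 58-2 = 56
n=5,j=3: even sum, s = 56+15 = 71
n=5,j=4: odd sum, s = 71-4 = 67
n=5,j=5: even sum, s = 67+25 = 92
n=5,j=6: odd sum, s = 92-6 = 86
n=5,j=7: even sum, s = 86+35 = 121
n=6,j=2: even sum, s = 121+12 = 133
n=6,j=3: odd sum, s = 133-3 = 130
n=6,j=4: even sum, s = 130+24 = 154
n=6,j=5: odd sum, s = 154-5 = 149
n=6,j=6: even sum, s = 149+36 = 185
n=6,j=7: odd sum, s = 185-7 = 178
n=6,j=8: even sum, s = 178+48 = 226

226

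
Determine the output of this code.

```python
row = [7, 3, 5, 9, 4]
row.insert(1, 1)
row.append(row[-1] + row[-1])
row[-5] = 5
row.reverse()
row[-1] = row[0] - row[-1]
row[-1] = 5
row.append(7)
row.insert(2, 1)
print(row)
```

insert 1 at 1 → [7, 1, 3, 5, 9, 4]
append row[-1]+row[-1] = 4+4 = 8 → [7, 1, 3, 5, 9, 4, 8]
row[-5] = 5 → [7, 1, 5, 5, 9, 4, 8]
reverse → [8, 4, 9, 5, 5, 1, 7]
row[-1] = row[0]-row[-1] = 8-7 = 1 → [8, 4, 9, 5, 5, 1, 1]
row[-1] = 5 → [8, 4, 9, 5, 5, 1, 5]
append 7 → [8, 4, 9, 5, 5, 1, 5, 7]
insert 1 at 2 → [8, 4, 1, 9, 5, 5, 1, 5, 7]

[8, 4, 1, 9, 5, 5, 1, 5, 7]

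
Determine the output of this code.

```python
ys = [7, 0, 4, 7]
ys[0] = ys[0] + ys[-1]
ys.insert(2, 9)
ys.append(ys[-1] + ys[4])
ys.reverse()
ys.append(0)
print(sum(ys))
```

48

ys[0] = ys[0]+ys[-1] = 7+7 = 14 → [14, 0, 4, 7]
insert 9 at 2 → [14, 0, 9, 4, 7]
append ys[-1]+ys[4] = 7+7 = 14 → [14, 0, 9, 4, 7, 14]
reverse → [14, 7, 4, 9, 0, 14]
append 0 → [14, 7, 4, 9, 0, 14, 0]
sum = 48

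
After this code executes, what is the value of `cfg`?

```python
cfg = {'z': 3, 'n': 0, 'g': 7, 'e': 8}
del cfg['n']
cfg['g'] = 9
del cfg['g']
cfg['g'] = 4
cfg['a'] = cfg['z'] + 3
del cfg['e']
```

del 'n' → {'z': 3, 'g': 7, 'e': 8}
cfg['g'] = 9 → {'z': 3, 'g': 9, 'e': 8}
del 'g' → {'z': 3, 'e': 8}
cfg['g'] = 4 → {'z': 3, 'e': 8, 'g': 4}
cfg['a'] = cfg['z']+3 = 6 → {'z': 3, 'e': 8, 'g': 4, 'a': 6}
del 'e' → {'z': 3, 'g': 4, 'a': 6}

{'z': 3, 'g': 4, 'a': 6}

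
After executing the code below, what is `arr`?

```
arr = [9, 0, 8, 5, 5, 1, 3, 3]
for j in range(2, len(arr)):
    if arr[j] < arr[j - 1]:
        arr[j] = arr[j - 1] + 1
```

[9, 0, 8, 9, 10, 11, 12, 13]

j=2: 8>=0, unchanged → [9, 0, 8, 5, 5, 1, 3, 3]
j=3: 5<8, arr[3] = 8+1 = 9 → [9, 0, 8, 9, 5, 1, 3, 3]
j=4: 5<9, arr[4] = 9+1 = 10 → [9, 0, 8, 9, 10, 1, 3, 3]
j=5: 1<10, arr[5] = 10+1 = 11 → [9, 0, 8, 9, 10, 11, 3, 3]
j=6: 3<11, arr[6] = 11+1 = 12 → [9, 0, 8, 9, 10, 11, 12, 3]
j=7: 3<12, arr[7] = 12+1 = 13 → [9, 0, 8, 9, 10, 11, 12, 13]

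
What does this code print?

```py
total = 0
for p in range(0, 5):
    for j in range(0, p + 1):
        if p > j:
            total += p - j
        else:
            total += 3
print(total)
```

p=0,j=0: not 0>0, total = 0+3 = 3
p=1,j=0: 1>0, total = 3+1 = 4
p=1,j=1: not 1>1, total = 4+3 = 7
p=2,j=0: 2>0, total = 7+2 = 9
p=2,j=1: 2>1, total = 9+1 = 10
p=2,j=2: not 2>2, total = 10+3 = 13
p=3,j=0: 3>0, total = 13+3 = 16
p=3,j=1: 3>1, total = 16+2 = 18
p=3,j=2: 3>2, total = 18+1 = 19
p=3,j=3: not 3>3, total = 19+3 = 22
p=4,j=0: 4>0, total = 22+4 = 26
p=4,j=1: 4>1, total = 26+3 = 29
p=4,j=2: 4>2, total = 29+2 = 31
p=4,j=3: 4>3, total = 31+1 = 32
p=4,j=4: not 4>4, total = 32+3 = 35

35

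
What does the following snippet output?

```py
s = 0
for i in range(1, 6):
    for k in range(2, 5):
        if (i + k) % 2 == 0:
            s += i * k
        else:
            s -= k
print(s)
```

i=1,k=2: odd sum, s = 0-2 = -2
i=1,k=3: even sum, s = (-2)+3 = 1
i=1,k=4: odd sum, s = 1-4 = -3
i=2,k=2: even sum, s = (-3)+4 = 1
i=2,k=3: odd sum, s = 1-3 = -2
i=2,k=4: even sum, s = (-2)+8 = 6
i=3,k=2: odd sum, s = 6-2 = 4
i=3,k=3: even sum, s = 4+9 = 13
i=3,k=4: odd sum, s = 13-4 = 9
i=4,k=2: even sum, s = 9+8 = 17
i=4,k=3: odd sum, s = 17-3 = 14
i=4,k=4: even sum, s = 14+16 = 30
i=5,k=2: odd sum, s = 30-2 = 28
i=5,k=3: even sum, s = 28+15 = 43
i=5,k=4: odd sum, s = 43-4 = 39

39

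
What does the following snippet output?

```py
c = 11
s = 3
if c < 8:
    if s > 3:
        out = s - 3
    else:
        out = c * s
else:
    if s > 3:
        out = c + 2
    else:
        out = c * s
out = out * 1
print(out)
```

c=11, s=3
c < 8 is False; s > 3 is False
→ out = c * s = 33
out = 33*1 = 33

33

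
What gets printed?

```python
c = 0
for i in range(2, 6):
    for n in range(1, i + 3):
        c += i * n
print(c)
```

289

i=2,n=1: c = 0+2 = 2
i=2,n=2: c = 2+4 = 6
i=2,n=3: c = 6+6 = 12
i=2,n=4: c = 12+8 = 20
i=3,n=1: c = 20+3 = 23
i=3,n=2: c = 23+6 = 29
i=3,n=3: c = 29+9 = 38
i=3,n=4: c = 38+12 = 50
i=3,n=5: c = 50+15 = 65
i=4,n=1: c = 65+4 = 69
i=4,n=2: c = 69+8 = 77
i=4,n=3: c = 77+12 = 89
i=4,n=4: c = 89+16 = 105
i=4,n=5: c = 105+20 = 125
i=4,n=6: c = 125+24 = 149
i=5,n=1: c = 149+5 = 154
i=5,n=2: c = 154+10 = 164
i=5,n=3: c = 164+15 = 179
i=5,n=4: c = 179+20 = 199
i=5,n=5: c = 199+25 = 224
i=5,n=6: c = 224+30 = 254
i=5,n=7: c = 254+35 = 289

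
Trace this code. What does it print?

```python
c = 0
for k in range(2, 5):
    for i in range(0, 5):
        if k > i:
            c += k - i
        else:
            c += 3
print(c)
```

k=2,i=0: 2>0, c = 0+2 = 2
k=2,i=1: 2>1, c = 2+1 = 3
k=2,i=2: not 2>2, c = 3+3 = 6
k=2,i=3: not 2>3, c = 6+3 = 9
k=2,i=4: not 2>4, c = 9+3 = 12
k=3,i=0: 3>0, c = 12+3 = 15
k=3,i=1: 3>1, c = 15+2 = 17
k=3,i=2: 3>2, c = 17+1 = 18
k=3,i=3: not 3>3, c = 18+3 = 21
k=3,i=4: not 3>4, c = 21+3 = 24
k=4,i=0: 4>0, c = 24+4 = 28
k=4,i=1: 4>1, c = 28+3 = 31
k=4,i=2: 4>2, c = 31+2 = 33
k=4,i=3: 4>3, c = 33+1 = 34
k=4,i=4: not 4>4, c = 34+3 = 37

37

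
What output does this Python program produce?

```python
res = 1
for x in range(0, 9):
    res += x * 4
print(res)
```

145

x=0: res = 1+0*4 = 1
x=1: res = 1+1*4 = 5
x=2: res = 5+2*4 = 13
x=3: res = 13+3*4 = 25
x=4: res = 25+4*4 = 41
x=5: res = 41+5*4 = 61
x=6: res = 61+6*4 = 85
x=7: res = 85+7*4 = 113
x=8: res = 113+8*4 = 145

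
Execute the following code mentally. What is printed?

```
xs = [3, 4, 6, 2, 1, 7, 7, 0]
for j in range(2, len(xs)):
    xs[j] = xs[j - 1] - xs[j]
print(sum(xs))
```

j=2: xs[2] = 4-6 = -2 → [3, 4, -2, 2, 1, 7, 7, 0]
j=3: xs[3] = (-2)-2 = -4 → [3, 4, -2, -4, 1, 7, 7, 0]
j=4: xs[4] = (-4)-1 = -5 → [3, 4, -2, -4, -5, 7, 7, 0]
j=5: xs[5] = (-5)-7 = -12 → [3, 4, -2, -4, -5, -12, 7, 0]
j=6: xs[6] = (-12)-7 = -19 → [3, 4, -2, -4, -5, -12, -19, 0]
j=7: xs[7] = (-19)-0 = -19 → [3, 4, -2, -4, -5, -12, -19, -19]
sum = -54

-54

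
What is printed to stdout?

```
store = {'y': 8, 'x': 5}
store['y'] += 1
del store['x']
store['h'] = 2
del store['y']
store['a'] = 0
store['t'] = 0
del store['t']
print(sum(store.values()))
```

2

store['y'] = 8+1 = 9 → {'y': 9, 'x': 5}
del 'x' → {'y': 9}
store['h'] = 2 → {'y': 9, 'h': 2}
del 'y' → {'h': 2}
store['a'] = 0 → {'h': 2, 'a': 0}
store['t'] = 0 → {'h': 2, 'a': 0, 't': 0}
del 't' → {'h': 2, 'a': 0}
sum of values = 2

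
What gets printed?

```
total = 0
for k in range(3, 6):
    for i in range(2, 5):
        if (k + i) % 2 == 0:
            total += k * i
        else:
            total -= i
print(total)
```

k=3,i=2: odd sum, total = 0-2 = -2
k=3,i=3: even sum, total = (-2)+9 = 7
k=3,i=4: odd sum, total = 7-4 = 3
k=4,i=2: even sum, total = 3+8 = 11
k=4,i=3: odd sum, total = 11-3 = 8
k=4,i=4: even sum, total = 8+16 = 24
k=5,i=2: odd sum, total = 24-2 = 22
k=5,i=3: even sum, total = 22+15 = 37
k=5,i=4: odd sum, total = 37-4 = 33

33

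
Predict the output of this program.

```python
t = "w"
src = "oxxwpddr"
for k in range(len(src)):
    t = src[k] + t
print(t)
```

rddpwxxow

k=0: prepend 'o' → 'ow'
k=1: prepend 'x' → 'xow'
k=2: prepend 'x' → 'xxow'
k=3: prepend 'w' → 'wxxow'
k=4: prepend 'p' → 'pwxxow'
k=5: prepend 'd' → 'dpwxxow'
k=6: prepend 'd' → 'ddpwxxow'
k=7: prepend 'r' → 'rddpwxxow'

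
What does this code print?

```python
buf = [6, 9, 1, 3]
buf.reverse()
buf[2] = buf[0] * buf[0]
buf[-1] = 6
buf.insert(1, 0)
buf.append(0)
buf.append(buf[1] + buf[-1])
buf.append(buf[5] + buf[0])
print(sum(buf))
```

reverse → [3, 1, 9, 6]
buf[2] = buf[0]*buf[0] = 3*3 = 9 → [3, 1, 9, 6]
buf[-1] = 6 → [3, 1, 9, 6]
insert 0 at 1 → [3, 0, 1, 9, 6]
append 0 → [3, 0, 1, 9, 6, 0]
append buf[1]+buf[-1] = 0+0 = 0 → [3, 0, 1, 9, 6, 0, 0]
append buf[5]+buf[0] = 0+3 = 3 → [3, 0, 1, 9, 6, 0, 0, 3]
sum = 22

22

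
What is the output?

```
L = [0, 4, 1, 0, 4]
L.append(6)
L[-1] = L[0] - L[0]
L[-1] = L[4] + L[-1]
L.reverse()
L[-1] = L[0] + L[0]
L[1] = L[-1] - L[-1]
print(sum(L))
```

append 6 → [0, 4, 1, 0, 4, 6]
L[-1] = L[0]-L[0] = 0-0 = 0 → [0, 4, 1, 0, 4, 0]
L[-1] = L[4]+L[-1] = 4+0 = 4 → [0, 4, 1, 0, 4, 4]
reverse → [4, 4, 0, 1, 4, 0]
L[-1] = L[0]+L[0] = 4+4 = 8 → [4, 4, 0, 1, 4, 8]
L[1] = L[-1]-L[-1] = 8-8 = 0 → [4, 0, 0, 1, 4, 8]
sum = 17

17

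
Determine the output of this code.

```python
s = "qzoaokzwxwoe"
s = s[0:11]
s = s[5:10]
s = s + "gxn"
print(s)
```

slice [0:11] → 'qzoaokzwxwo'
slice [5:10] → 'kzwxw'
+ 'gxn' → 'kzwxwgxn'

kzwxwgxn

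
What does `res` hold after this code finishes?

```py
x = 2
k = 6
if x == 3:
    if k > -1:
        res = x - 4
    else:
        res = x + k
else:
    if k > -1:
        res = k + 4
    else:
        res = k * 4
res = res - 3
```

7

x=2, k=6
x == 3 is False; k > -1 is True
→ res = k + 4 = 10
res = 10-3 = 7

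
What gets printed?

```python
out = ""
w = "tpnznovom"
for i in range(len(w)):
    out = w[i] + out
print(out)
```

i=0: prepend 't' → 't'
i=1: prepend 'p' → 'pt'
i=2: prepend 'n' → 'npt'
i=3: prepend 'z' → 'znpt'
i=4: prepend 'n' → 'nznpt'
i=5: prepend 'o' → 'onznpt'
i=6: prepend 'v' → 'vonznpt'
i=7: prepend 'o' → 'ovonznpt'
i=8: prepend 'm' → 'movonznpt'

movonznpt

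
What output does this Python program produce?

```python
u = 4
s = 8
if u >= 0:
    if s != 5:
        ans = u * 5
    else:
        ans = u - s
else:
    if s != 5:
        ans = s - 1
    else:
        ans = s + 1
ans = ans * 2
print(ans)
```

u=4, s=8
u >= 0 is True; s != 5 is True
→ ans = u * 5 = 20
ans = 20*2 = 40

40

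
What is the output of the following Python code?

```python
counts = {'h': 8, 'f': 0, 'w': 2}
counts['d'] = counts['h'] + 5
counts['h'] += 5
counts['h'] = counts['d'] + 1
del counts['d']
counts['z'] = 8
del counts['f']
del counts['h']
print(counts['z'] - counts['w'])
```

counts['d'] = counts['h']+5 = 13 → {'h': 8, 'f': 0, 'w': 2, 'd': 13}
counts['h'] = 8+5 = 13 → {'h': 13, 'f': 0, 'w': 2, 'd': 13}
counts['h'] = counts['d']+1 = 14 → {'h': 14, 'f': 0, 'w': 2, 'd': 13}
del 'd' → {'h': 14, 'f': 0, 'w': 2}
counts['z'] = 8 → {'h': 14, 'f': 0, 'w': 2, 'z': 8}
del 'f' → {'h': 14, 'w': 2, 'z': 8}
del 'h' → {'w': 2, 'z': 8}
counts['z']-counts['w'] = 8-2 = 6

6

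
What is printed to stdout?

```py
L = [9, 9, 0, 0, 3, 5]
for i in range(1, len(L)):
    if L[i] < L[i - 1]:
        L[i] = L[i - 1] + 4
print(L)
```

i=1: 9>=9, unchanged → [9, 9, 0, 0, 3, 5]
i=2: 0<9, L[2] = 9+4 = 13 → [9, 9, 13, 0, 3, 5]
i=3: 0<13, L[3] = 13+4 = 17 → [9, 9, 13, 17, 3, 5]
i=4: 3<17, L[4] = 17+4 = 21 → [9, 9, 13, 17, 21, 5]
i=5: 5<21, L[5] = 21+4 = 25 → [9, 9, 13, 17, 21, 25]

[9, 9, 13, 17, 21, 25]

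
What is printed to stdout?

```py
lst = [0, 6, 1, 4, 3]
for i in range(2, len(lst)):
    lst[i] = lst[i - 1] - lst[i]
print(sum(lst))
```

10

i=2: lst[2] = 6-1 = 5 → [0, 6, 5, 4, 3]
i=3: lst[3] = 5-4 = 1 → [0, 6, 5, 1, 3]
i=4: lst[4] = 1-3 = -2 → [0, 6, 5, 1, -2]
sum = 10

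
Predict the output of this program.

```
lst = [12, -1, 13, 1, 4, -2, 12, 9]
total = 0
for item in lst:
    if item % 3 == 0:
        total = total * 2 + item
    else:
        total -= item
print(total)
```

21

item=12: %3==0, total = 0*2+12 = 12
item=-1: not %3==0, total = 12-(-1) = 13
item=13: not %3==0, total = 13-13 = 0
item=1: not %3==0, total = 0-1 = -1
item=4: not %3==0, total = (-1)-4 = -5
item=-2: not %3==0, total = (-5)-(-2) = -3
item=12: %3==0, total = (-3)*2+12 = 6
item=9: %3==0, total = 6*2+9 = 21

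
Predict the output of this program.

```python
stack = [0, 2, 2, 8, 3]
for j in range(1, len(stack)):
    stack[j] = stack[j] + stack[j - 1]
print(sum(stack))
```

33

j=1: stack[1] = 2+0 = 2 → [0, 2, 2, 8, 3]
j=2: stack[2] = 2+2 = 4 → [0, 2, 4, 8, 3]
j=3: stack[3] = 8+4 = 12 → [0, 2, 4, 12, 3]
j=4: stack[4] = 3+12 = 15 → [0, 2, 4, 12, 15]
sum = 33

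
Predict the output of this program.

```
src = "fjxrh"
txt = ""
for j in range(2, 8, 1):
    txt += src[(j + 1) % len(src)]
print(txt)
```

j=2: add src[3]='r' → 'r'
j=3: add src[4]='h' → 'rh'
j=4: add src[0]='f' → 'rhf'
j=5: add src[1]='j' → 'rhfj'
j=6: add src[2]='x' → 'rhfjx'
j=7: add src[3]='r' → 'rhfjxr'

rhfjxr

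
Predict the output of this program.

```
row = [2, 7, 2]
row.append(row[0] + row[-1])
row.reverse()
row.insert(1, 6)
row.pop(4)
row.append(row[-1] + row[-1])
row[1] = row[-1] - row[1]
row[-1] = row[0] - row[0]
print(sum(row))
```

21

append row[0]+row[-1] = 2+2 = 4 → [2, 7, 2, 4]
reverse → [4, 2, 7, 2]
insert 6 at 1 → [4, 6, 2, 7, 2]
pop(4) removes 2 → [4, 6, 2, 7]
append row[-1]+row[-1] = 7+7 = 14 → [4, 6, 2, 7, 14]
row[1] = row[-1]-row[1] = 14-6 = 8 → [4, 8, 2, 7, 14]
row[-1] = row[0]-row[0] = 4-4 = 0 → [4, 8, 2, 7, 0]
sum = 21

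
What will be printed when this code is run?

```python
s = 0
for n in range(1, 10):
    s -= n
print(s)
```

n=1: s = 0-1 = -1
n=2: s = (-1)-2 = -3
n=3: s = (-3)-3 = -6
n=4: s = (-6)-4 = -10
n=5: s = (-10)-5 = -15
n=6: s = (-15)-6 = -21
n=7: s = (-21)-7 = -28
n=8: s = (-28)-8 = -36
n=9: s = (-36)-9 = -45

-45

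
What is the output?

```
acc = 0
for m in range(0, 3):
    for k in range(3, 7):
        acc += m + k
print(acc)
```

66

m=0,k=3: acc = 0+3 = 3
m=0,k=4: acc = 3+4 = 7
m=0,k=5: acc = 7+5 = 12
m=0,k=6: acc = 12+6 = 18
m=1,k=3: acc = 18+4 = 22
m=1,k=4: acc = 22+5 = 27
m=1,k=5: acc = 27+6 = 33
m=1,k=6: acc = 33+7 = 40
m=2,k=3: acc = 40+5 = 45
m=2,k=4: acc = 45+6 = 51
m=2,k=5: acc = 51+7 = 58
m=2,k=6: acc = 58+8 = 66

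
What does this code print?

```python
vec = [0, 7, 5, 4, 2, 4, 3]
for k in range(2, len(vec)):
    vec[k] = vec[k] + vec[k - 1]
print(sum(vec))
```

k=2: vec[2] = 5+7 = 12 → [0, 7, 12, 4, 2, 4, 3]
k=3: vec[3] = 4+12 = 16 → [0, 7, 12, 16, 2, 4, 3]
k=4: vec[4] = 2+16 = 18 → [0, 7, 12, 16, 18, 4, 3]
k=5: vec[5] = 4+18 = 22 → [0, 7, 12, 16, 18, 22, 3]
k=6: vec[6] = 3+22 = 25 → [0, 7, 12, 16, 18, 22, 25]
sum = 100

100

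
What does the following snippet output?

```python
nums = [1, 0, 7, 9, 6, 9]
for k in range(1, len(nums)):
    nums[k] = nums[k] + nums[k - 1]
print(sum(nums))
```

k=1: nums[1] = 0+1 = 1 → [1, 1, 7, 9, 6, 9]
k=2: nums[2] = 7+1 = 8 → [1, 1, 8, 9, 6, 9]
k=3: nums[3] = 9+8 = 17 → [1, 1, 8, 17, 6, 9]
k=4: nums[4] = 6+17 = 23 → [1, 1, 8, 17, 23, 9]
k=5: nums[5] = 9+23 = 32 → [1, 1, 8, 17, 23, 32]
sum = 82

82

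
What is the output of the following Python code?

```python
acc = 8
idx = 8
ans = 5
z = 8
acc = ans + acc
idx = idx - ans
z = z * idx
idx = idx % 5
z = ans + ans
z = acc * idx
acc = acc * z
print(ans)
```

5

acc = 5+8 = 13
idx = 8-5 = 3
z = 8*3 = 24
idx = 3%5 = 3
z = 5+5 = 10
z = 13*3 = 39
acc = 13*39 = 507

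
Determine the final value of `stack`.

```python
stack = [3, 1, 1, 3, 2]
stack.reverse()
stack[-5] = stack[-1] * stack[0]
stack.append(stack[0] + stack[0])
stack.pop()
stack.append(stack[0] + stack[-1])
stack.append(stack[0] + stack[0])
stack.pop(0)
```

reverse → [2, 3, 1, 1, 3]
stack[-5] = stack[-1]*stack[0] = 3*2 = 6 → [6, 3, 1, 1, 3]
append stack[0]+stack[0] = 6+6 = 12 → [6, 3, 1, 1, 3, 12]
pop() removes 12 → [6, 3, 1, 1, 3]
append stack[0]+stack[-1] = 6+3 = 9 → [6, 3, 1, 1, 3, 9]
append stack[0]+stack[0] = 6+6 = 12 → [6, 3, 1, 1, 3, 9, 12]
pop(0) removes 6 → [3, 1, 1, 3, 9, 12]

[3, 1, 1, 3, 9, 12]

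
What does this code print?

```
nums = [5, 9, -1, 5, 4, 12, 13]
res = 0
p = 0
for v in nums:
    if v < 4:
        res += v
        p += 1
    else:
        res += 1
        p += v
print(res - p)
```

-44

v=5: not <4, res = 0+1 = 1; p=5
v=9: not <4, res = 1+1 = 2; p=14
v=-1: <4, res = 2+(-1) = 1; p=15
v=5: not <4, res = 1+1 = 2; p=20
v=4: not <4, res = 2+1 = 3; p=24
v=12: not <4, res = 3+1 = 4; p=36
v=13: not <4, res = 4+1 = 5; p=49
res-p = 5-49 = -44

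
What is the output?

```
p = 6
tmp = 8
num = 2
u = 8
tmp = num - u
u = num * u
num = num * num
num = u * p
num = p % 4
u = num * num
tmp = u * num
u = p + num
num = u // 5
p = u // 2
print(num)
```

tmp = 2-8 = -6
u = 2*8 = 16
num = 2*2 = 4
num = 16*6 = 96
num = 6%4 = 2
u = 2*2 = 4
tmp = 4*2 = 8
u = 6+2 = 8
num = 8//5 = 1
p = 8//2 = 4

1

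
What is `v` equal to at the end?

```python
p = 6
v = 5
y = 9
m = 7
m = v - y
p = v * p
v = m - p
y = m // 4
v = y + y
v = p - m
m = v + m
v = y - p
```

-31

m = 5-9 = -4
p = 5*6 = 30
v = (-4)-30 = -34
y = (-4)//4 = -1
v = (-1)+(-1) = -2
v = 30-(-4) = 34
m = 34+(-4) = 30
v = (-1)-30 = -31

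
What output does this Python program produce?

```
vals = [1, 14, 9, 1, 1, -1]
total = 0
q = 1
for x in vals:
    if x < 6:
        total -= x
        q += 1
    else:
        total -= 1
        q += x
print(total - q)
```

-32

x=1: <6, total = 0-1 = -1; q=2
x=14: not <6, total = (-1)-1 = -2; q=16
x=9: not <6, total = (-2)-1 = -3; q=25
x=1: <6, total = (-3)-1 = -4; q=26
x=1: <6, total = (-4)-1 = -5; q=27
x=-1: <6, total = (-5)-(-1) = -4; q=28
total-q = (-4)-28 = -32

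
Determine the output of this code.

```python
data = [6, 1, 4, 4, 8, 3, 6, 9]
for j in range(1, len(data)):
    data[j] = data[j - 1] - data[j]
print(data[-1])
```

-29

j=1: data[1] = 6-1 = 5 → [6, 5, 4, 4, 8, 3, 6, 9]
j=2: data[2] = 5-4 = 1 → [6, 5, 1, 4, 8, 3, 6, 9]
j=3: data[3] = 1-4 = -3 → [6, 5, 1, -3, 8, 3, 6, 9]
j=4: data[4] = (-3)-8 = -11 → [6, 5, 1, -3, -11, 3, 6, 9]
j=5: data[5] = (-11)-3 = -14 → [6, 5, 1, -3, -11, -14, 6, 9]
j=6: data[6] = (-14)-6 = -20 → [6, 5, 1, -3, -11, -14, -20, 9]
j=7: data[7] = (-20)-9 = -29 → [6, 5, 1, -3, -11, -14, -20, -29]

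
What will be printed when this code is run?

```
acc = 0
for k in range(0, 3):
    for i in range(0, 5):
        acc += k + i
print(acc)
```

k=0,i=0: acc = 0+0 = 0
k=0,i=1: acc = 0+1 = 1
k=0,i=2: acc = 1+2 = 3
k=0,i=3: acc = 3+3 = 6
k=0,i=4: acc = 6+4 = 10
k=1,i=0: acc = 10+1 = 11
k=1,i=1: acc = 11+2 = 13
k=1,i=2: acc = 13+3 = 16
k=1,i=3: acc = 16+4 = 20
k=1,i=4: acc = 20+5 = 25
k=2,i=0: acc = 25+2 = 27
k=2,i=1: acc = 27+3 = 30
k=2,i=2: acc = 30+4 = 34
k=2,i=3: acc = 34+5 = 39
k=2,i=4: acc = 39+6 = 45

45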